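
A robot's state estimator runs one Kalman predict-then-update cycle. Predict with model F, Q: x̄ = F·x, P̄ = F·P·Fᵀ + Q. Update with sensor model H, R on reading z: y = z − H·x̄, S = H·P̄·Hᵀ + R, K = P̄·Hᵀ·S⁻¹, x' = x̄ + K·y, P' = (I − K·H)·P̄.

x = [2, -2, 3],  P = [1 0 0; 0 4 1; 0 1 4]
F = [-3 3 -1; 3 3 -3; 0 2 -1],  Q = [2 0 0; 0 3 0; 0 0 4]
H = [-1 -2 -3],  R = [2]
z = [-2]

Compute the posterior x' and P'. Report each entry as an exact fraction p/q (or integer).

x' = [-6507/1061, 3891/1061, 245/1061]
P' = [19521/1061 -11673/1061 1387/1061; -11673/1061 12426/1061 -4233/1061; 1387/1061 -4233/1061 2451/1061]

x̄ = F·x = [-15, -9, -7]
P̄ = F·P·Fᵀ + Q = [45 27 23; 27 66 27; 23 27 20]
y = z − H·x̄ = [-56]
S = H·P̄·Hᵀ + R = [1061]
K = P̄·Hᵀ·S⁻¹ = [-168/1061; -240/1061; -137/1061]
x' = x̄ + K·y = [-6507/1061, 3891/1061, 245/1061]
P' = (I − K·H)·P̄ = [19521/1061 -11673/1061 1387/1061; -11673/1061 12426/1061 -4233/1061; 1387/1061 -4233/1061 2451/1061]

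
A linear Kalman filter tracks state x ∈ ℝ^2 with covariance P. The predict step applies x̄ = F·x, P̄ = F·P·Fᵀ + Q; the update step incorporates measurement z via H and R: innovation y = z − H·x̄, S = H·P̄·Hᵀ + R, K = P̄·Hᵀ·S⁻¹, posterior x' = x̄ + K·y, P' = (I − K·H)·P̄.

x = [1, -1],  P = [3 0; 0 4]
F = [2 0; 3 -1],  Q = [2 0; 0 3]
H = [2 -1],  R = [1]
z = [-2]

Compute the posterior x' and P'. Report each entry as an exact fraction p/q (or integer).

x̄ = F·x = [2, 4]
P̄ = F·P·Fᵀ + Q = [14 18; 18 34]
y = z − H·x̄ = [-2]
S = H·P̄·Hᵀ + R = [19]
K = P̄·Hᵀ·S⁻¹ = [10/19; 2/19]
x' = x̄ + K·y = [18/19, 72/19]
P' = (I − K·H)·P̄ = [166/19 322/19; 322/19 642/19]

x' = [18/19, 72/19]
P' = [166/19 322/19; 322/19 642/19]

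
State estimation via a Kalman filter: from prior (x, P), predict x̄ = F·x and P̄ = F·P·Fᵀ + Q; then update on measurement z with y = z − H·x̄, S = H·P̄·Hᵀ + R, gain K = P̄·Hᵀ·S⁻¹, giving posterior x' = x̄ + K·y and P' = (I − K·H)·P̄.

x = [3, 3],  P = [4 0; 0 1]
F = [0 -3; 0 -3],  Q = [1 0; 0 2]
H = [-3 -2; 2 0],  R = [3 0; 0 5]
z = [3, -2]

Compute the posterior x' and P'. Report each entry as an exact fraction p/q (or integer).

x' = [-1529/1809, -317/603]
P' = [730/1809 -245/603; -245/603 202/201]

x̄ = F·x = [-9, -9]
P̄ = F·P·Fᵀ + Q = [10 9; 9 11]
y = z − H·x̄ = [-42, 16]
S = H·P̄·Hᵀ + R = [245 -96; -96 45]
K = P̄·Hᵀ·S⁻¹ = [-80/603 292/1809; -53/201 -98/603]
x' = x̄ + K·y = [-1529/1809, -317/603]
P' = (I − K·H)·P̄ = [730/1809 -245/603; -245/603 202/201]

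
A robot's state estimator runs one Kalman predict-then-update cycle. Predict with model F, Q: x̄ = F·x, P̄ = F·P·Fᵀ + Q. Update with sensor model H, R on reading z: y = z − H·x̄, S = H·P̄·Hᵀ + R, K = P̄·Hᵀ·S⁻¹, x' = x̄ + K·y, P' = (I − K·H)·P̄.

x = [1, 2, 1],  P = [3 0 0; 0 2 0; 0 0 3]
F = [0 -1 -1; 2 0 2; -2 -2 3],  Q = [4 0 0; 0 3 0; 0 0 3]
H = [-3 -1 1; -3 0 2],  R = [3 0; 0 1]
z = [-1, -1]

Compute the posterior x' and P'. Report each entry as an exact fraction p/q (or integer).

x' = [-2577/1049, 21583/5245, -21954/5245]
P' = [8911/2098 -6201/1049 13347/2098; -6201/1049 58086/5245 -45288/5245; 13347/2098 -45288/5245 102543/10490]

x̄ = F·x = [-3, 4, -3]
P̄ = F·P·Fᵀ + Q = [9 -6 -5; -6 27 6; -5 6 50]
y = z − H·x̄ = [-3, -4]
S = H·P̄·Hᵀ + R = [143 196; 196 342]
K = P̄·Hᵀ·S⁻¹ = [-164/1049 -39/2098; -3453/5245 2439/5245; -1181/5245 4881/10490]
x' = x̄ + K·y = [-2577/1049, 21583/5245, -21954/5245]
P' = (I − K·H)·P̄ = [8911/2098 -6201/1049 13347/2098; -6201/1049 58086/5245 -45288/5245; 13347/2098 -45288/5245 102543/10490]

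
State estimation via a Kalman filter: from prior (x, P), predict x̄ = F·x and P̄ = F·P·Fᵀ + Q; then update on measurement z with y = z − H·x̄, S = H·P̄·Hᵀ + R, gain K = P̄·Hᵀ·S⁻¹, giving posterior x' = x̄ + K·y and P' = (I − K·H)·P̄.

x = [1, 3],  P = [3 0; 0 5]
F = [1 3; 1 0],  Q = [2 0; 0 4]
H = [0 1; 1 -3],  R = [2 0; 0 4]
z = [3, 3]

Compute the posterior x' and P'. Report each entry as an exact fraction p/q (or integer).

x' = [32/3, 23/9]
P' = [878/63 230/63; 230/63 82/63]

x̄ = F·x = [10, 1]
P̄ = F·P·Fᵀ + Q = [50 3; 3 7]
y = z − H·x̄ = [2, -4]
S = H·P̄·Hᵀ + R = [9 -18; -18 99]
K = P̄·Hᵀ·S⁻¹ = [115/63 47/63; 41/63 -4/63]
x' = x̄ + K·y = [32/3, 23/9]
P' = (I − K·H)·P̄ = [878/63 230/63; 230/63 82/63]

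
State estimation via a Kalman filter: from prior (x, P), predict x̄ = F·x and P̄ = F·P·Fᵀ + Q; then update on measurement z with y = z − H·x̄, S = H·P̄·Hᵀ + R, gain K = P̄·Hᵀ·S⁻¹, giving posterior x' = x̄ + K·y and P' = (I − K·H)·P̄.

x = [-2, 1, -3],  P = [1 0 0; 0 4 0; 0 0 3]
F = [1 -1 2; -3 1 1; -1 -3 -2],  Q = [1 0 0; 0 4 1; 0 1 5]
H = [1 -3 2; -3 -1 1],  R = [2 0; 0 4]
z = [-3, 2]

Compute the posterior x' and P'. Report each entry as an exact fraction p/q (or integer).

x̄ = F·x = [-9, 4, 5]
P̄ = F·P·Fᵀ + Q = [18 -1 -1; -1 20 -14; -1 -14 54]
y = z − H·x̄ = [8, -26]
S = H·P̄·Hᵀ + R = [586 181; 181 268]
K = P̄·Hᵀ·S⁻¹ = [14866/124287 -35083/124287; -1073/7311 -121/7311; 531/2437 287/2437]
x' = x̄ + K·y = [-87497/124287, 23806/7311, 8971/2437]
P' = (I − K·H)·P̄ = [60230/124287 6542/7311 2972/2437; 6542/7311 46972/7311 22038/2437; 2972/2437 22038/2437 32102/2437]

x' = [-87497/124287, 23806/7311, 8971/2437]
P' = [60230/124287 6542/7311 2972/2437; 6542/7311 46972/7311 22038/2437; 2972/2437 22038/2437 32102/2437]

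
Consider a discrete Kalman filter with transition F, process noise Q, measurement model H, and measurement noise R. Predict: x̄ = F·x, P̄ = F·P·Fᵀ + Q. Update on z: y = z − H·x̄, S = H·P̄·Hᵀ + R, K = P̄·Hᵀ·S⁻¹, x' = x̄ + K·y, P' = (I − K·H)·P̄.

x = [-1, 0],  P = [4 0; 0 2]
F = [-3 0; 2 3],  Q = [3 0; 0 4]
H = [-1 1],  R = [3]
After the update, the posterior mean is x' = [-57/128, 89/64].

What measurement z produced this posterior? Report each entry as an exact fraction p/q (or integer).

z = [2]

x̄ = F·x = [3, -2]
P̄ = F·P·Fᵀ + Q = [39 -24; -24 38]
S = H·P̄·Hᵀ + R = [128]
K = P̄·Hᵀ·S⁻¹ = [-63/128; 31/64]
x' − x̄ = [-441/128, 217/64] = K·y
y = (KᵀK)⁻¹·Kᵀ·(x' − x̄) = [7]
z = y + H·x̄ = [7] + [-5] = [2]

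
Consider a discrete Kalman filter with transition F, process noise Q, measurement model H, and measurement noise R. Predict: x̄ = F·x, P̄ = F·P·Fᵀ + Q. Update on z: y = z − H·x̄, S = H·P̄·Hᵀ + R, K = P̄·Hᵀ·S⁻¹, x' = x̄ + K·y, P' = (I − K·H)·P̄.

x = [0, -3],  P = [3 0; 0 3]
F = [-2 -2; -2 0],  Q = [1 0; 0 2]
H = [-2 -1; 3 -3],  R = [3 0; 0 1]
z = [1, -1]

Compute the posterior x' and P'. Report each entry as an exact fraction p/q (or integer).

x' = [-7025/17256, -1003/8628]
P' = [5843/17256 2593/8628; 2593/8628 1607/4314]

x̄ = F·x = [6, 0]
P̄ = F·P·Fᵀ + Q = [25 12; 12 14]
y = z − H·x̄ = [13, -19]
S = H·P̄·Hᵀ + R = [165 -72; -72 136]
K = P̄·Hᵀ·S⁻¹ = [-703/2157 657/5752; -700/2157 -621/2876]
x' = x̄ + K·y = [-7025/17256, -1003/8628]
P' = (I − K·H)·P̄ = [5843/17256 2593/8628; 2593/8628 1607/4314]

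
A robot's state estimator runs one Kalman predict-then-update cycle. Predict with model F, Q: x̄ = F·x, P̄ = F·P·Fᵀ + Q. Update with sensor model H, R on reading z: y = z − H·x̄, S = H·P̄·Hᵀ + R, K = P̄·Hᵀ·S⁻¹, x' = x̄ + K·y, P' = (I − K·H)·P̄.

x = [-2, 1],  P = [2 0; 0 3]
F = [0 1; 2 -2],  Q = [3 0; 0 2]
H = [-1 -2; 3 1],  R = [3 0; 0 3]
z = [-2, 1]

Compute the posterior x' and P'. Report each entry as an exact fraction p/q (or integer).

x̄ = F·x = [1, -6]
P̄ = F·P·Fᵀ + Q = [6 -6; -6 22]
y = z − H·x̄ = [-13, 4]
S = H·P̄·Hᵀ + R = [73 -20; -20 43]
K = P̄·Hᵀ·S⁻¹ = [2/11 4/11; -518/913 -156/913]
x' = x̄ + K·y = [1/11, 632/913]
P' = (I − K·H)·P̄ = [6/11 -6/11; -6/11 1026/913]

x' = [1/11, 632/913]
P' = [6/11 -6/11; -6/11 1026/913]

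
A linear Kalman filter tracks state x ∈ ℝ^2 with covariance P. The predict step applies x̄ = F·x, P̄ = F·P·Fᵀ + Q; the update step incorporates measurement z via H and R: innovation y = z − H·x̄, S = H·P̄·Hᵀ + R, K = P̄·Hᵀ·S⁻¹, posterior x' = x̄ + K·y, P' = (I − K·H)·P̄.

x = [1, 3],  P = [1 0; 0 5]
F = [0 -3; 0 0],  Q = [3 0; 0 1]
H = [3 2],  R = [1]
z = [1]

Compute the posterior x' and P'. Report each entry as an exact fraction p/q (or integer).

x̄ = F·x = [-9, 0]
P̄ = F·P·Fᵀ + Q = [48 0; 0 1]
y = z − H·x̄ = [28]
S = H·P̄·Hᵀ + R = [437]
K = P̄·Hᵀ·S⁻¹ = [144/437; 2/437]
x' = x̄ + K·y = [99/437, 56/437]
P' = (I − K·H)·P̄ = [240/437 -288/437; -288/437 433/437]

x' = [99/437, 56/437]
P' = [240/437 -288/437; -288/437 433/437]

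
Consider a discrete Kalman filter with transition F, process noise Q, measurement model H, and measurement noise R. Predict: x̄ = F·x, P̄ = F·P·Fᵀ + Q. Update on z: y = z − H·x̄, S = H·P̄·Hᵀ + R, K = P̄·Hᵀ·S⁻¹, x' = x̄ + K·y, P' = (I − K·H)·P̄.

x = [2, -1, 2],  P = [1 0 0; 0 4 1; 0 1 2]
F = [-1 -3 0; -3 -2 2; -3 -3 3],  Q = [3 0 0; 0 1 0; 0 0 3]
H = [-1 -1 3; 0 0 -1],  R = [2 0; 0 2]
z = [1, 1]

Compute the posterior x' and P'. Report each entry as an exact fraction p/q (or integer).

x' = [-1785/1639, -4289/1639, -1461/1639]
P' = [16850/1639 536/1639 5142/1639; 536/1639 6810/1639 2400/1639; 5142/1639 2400/1639 2622/1639]

x̄ = F·x = [1, 0, 3]
P̄ = F·P·Fᵀ + Q = [40 21 30; 21 26 33; 30 33 48]
y = z − H·x̄ = [-7, 4]
S = H·P̄·Hᵀ + R = [164 -81; -81 50]
K = P̄·Hᵀ·S⁻¹ = [-980/1639 -2571/1639; -73/1639 -1200/1639; 162/1639 -1311/1639]
x' = x̄ + K·y = [-1785/1639, -4289/1639, -1461/1639]
P' = (I − K·H)·P̄ = [16850/1639 536/1639 5142/1639; 536/1639 6810/1639 2400/1639; 5142/1639 2400/1639 2622/1639]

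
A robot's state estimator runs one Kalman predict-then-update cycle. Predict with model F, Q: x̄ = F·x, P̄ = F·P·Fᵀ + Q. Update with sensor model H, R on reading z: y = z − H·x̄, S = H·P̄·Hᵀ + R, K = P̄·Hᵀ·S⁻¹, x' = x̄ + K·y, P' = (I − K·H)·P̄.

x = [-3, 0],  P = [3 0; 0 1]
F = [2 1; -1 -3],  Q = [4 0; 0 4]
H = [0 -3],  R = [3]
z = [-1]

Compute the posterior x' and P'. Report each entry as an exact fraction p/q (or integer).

x' = [-222/49, 19/49]
P' = [590/49 -9/49; -9/49 16/49]

x̄ = F·x = [-6, 3]
P̄ = F·P·Fᵀ + Q = [17 -9; -9 16]
y = z − H·x̄ = [8]
S = H·P̄·Hᵀ + R = [147]
K = P̄·Hᵀ·S⁻¹ = [9/49; -16/49]
x' = x̄ + K·y = [-222/49, 19/49]
P' = (I − K·H)·P̄ = [590/49 -9/49; -9/49 16/49]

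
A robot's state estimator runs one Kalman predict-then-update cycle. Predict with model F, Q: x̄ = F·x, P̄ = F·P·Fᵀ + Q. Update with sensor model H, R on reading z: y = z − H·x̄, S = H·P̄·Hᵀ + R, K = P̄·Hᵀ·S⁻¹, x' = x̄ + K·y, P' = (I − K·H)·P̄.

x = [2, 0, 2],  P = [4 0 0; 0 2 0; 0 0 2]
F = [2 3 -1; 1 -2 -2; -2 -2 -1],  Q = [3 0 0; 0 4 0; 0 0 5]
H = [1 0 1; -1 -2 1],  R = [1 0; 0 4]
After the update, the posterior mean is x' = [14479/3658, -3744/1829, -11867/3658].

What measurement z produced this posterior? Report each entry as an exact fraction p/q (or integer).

z = [1, -3]

x̄ = F·x = [2, -2, -6]
P̄ = F·P·Fᵀ + Q = [39 0 -26; 0 24 4; -26 4 31]
S = H·P̄·Hᵀ + R = [19 -16; -16 206]
K = P̄·Hᵀ·S⁻¹ = [819/1829 -1027/3658; 60/1829 -386/1829; 907/1829 1011/3658]
x' − x̄ = [7163/3658, -86/1829, 10081/3658] = K·y
y = (KᵀK)⁻¹·Kᵀ·(x' − x̄) = [5, 1]
z = y + H·x̄ = [5, 1] + [-4, -4] = [1, -3]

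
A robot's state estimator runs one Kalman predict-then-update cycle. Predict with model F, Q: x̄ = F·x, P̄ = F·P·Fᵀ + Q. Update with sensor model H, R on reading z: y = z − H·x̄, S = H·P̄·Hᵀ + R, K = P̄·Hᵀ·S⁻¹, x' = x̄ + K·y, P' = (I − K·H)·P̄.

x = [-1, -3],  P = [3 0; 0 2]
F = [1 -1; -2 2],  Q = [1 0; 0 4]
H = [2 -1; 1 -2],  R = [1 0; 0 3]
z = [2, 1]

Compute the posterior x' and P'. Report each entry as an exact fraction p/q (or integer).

x̄ = F·x = [2, -4]
P̄ = F·P·Fᵀ + Q = [6 -10; -10 24]
y = z − H·x̄ = [-6, -9]
S = H·P̄·Hᵀ + R = [89 110; 110 145]
K = P̄·Hᵀ·S⁻¹ = [66/161 -106/805; 0 -2/5]
x' = x̄ + K·y = [584/805, -2/5]
P' = (I − K·H)·P̄ = [326/805 2/5; 2/5 4/5]

x' = [584/805, -2/5]
P' = [326/805 2/5; 2/5 4/5]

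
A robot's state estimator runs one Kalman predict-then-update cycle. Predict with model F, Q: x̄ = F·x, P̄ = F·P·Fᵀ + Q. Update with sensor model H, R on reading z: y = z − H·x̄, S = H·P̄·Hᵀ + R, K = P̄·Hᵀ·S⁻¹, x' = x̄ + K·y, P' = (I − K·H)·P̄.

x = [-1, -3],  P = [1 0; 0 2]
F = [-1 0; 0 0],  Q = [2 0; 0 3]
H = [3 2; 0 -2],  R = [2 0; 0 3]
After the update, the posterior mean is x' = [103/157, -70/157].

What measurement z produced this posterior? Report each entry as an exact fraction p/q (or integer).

x̄ = F·x = [1, 0]
P̄ = F·P·Fᵀ + Q = [3 0; 0 3]
S = H·P̄·Hᵀ + R = [41 -12; -12 15]
K = P̄·Hᵀ·S⁻¹ = [45/157 36/157; 6/157 -58/157]
x' − x̄ = [-54/157, -70/157] = K·y
y = (KᵀK)⁻¹·Kᵀ·(x' − x̄) = [-2, 1]
z = y + H·x̄ = [-2, 1] + [3, 0] = [1, 1]

z = [1, 1]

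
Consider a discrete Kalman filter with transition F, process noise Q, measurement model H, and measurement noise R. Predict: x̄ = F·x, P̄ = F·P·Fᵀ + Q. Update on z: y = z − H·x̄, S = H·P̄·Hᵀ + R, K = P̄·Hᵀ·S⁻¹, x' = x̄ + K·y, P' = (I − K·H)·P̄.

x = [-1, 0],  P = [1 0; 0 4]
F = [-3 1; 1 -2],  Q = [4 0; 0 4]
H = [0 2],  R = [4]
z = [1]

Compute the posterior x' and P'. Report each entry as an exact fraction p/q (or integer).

x̄ = F·x = [3, -1]
P̄ = F·P·Fᵀ + Q = [17 -11; -11 21]
y = z − H·x̄ = [3]
S = H·P̄·Hᵀ + R = [88]
K = P̄·Hᵀ·S⁻¹ = [-1/4; 21/44]
x' = x̄ + K·y = [9/4, 19/44]
P' = (I − K·H)·P̄ = [23/2 -1/2; -1/2 21/22]

x' = [9/4, 19/44]
P' = [23/2 -1/2; -1/2 21/22]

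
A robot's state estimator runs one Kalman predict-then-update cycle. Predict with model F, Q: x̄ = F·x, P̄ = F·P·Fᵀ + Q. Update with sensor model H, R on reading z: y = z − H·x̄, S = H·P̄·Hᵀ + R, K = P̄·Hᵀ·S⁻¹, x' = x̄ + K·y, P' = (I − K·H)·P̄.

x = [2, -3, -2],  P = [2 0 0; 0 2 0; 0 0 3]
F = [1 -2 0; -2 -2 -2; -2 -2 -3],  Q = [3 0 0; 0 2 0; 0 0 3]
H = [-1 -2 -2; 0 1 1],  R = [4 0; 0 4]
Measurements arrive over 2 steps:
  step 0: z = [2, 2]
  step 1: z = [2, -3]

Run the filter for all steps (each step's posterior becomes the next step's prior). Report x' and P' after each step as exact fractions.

step 0: x̄ = F·x = [8, 6, 8]
step 0: P̄ = F·P·Fᵀ + Q = [13 4 4; 4 30 34; 4 34 46]
step 0: y = z − H·x̄ = [38, -12]
step 0: S = H·P̄·Hᵀ + R = [625 -296; -296 148]
step 0: K = P̄·Hᵀ·S⁻¹ = [-13/33 -896/1221; -4/33 232/1221; -4/33 364/1221]
step 0: x' = x̄ + K·y = [2242/1221, -1082/1221, -224/1221]
step 0: P' = (I − K·H)·P̄ = [9092/1221 -1264/1221 -2320/1221; -1264/1221 2246/1221 -1318/1221; -2320/1221 -1318/1221 2774/1221]
step 1: x̄ = F·x = [4406/1221, -624/407, -1648/1221]
step 1: P̄ = F·P·Fᵀ + Q = [26795/1221 -4120/407 -12676/1221; -4120/407 6558/407 5168/407; -12676/1221 5168/407 20213/1221]
step 1: y = z − H·x̄ = [-64/407, -13/111]
step 1: S = H·P̄·Hᵀ + R = [71705/407 -3538/37; -3538/37 6889/111]
step 1: K = P̄·Hᵀ·S⁻¹ = [-949341/2186489 -2185042/2186489; -235632/2186489 651966/2186489; -231384/2186489 674063/2186489]
step 1: x' = x̄ + K·y = [8295172/2186489, -3391562/2186489, -2993693/2186489]
step 1: P' = (I − K·H)·P̄ = [21277700/2186489 -4273200/2186489 -4466968/2186489; -4273200/2186489 5255046/2186489 -2647182/2186489; -4466968/2186489 -2647182/2186489 5343434/2186489]

step 0: x' = [2242/1221, -1082/1221, -224/1221], P' = [9092/1221 -1264/1221 -2320/1221; -1264/1221 2246/1221 -1318/1221; -2320/1221 -1318/1221 2774/1221]
step 1: x' = [8295172/2186489, -3391562/2186489, -2993693/2186489], P' = [21277700/2186489 -4273200/2186489 -4466968/2186489; -4273200/2186489 5255046/2186489 -2647182/2186489; -4466968/2186489 -2647182/2186489 5343434/2186489]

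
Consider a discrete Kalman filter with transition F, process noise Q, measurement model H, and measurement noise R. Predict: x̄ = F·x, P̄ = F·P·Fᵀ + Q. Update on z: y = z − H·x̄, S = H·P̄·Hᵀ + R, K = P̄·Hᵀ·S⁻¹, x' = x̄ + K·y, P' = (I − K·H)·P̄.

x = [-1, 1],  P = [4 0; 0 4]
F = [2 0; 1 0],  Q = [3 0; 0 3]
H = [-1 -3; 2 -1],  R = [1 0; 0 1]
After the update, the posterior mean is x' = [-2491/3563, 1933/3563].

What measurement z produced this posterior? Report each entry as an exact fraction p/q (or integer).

x̄ = F·x = [-2, -1]
P̄ = F·P·Fᵀ + Q = [19 8; 8 7]
S = H·P̄·Hᵀ + R = [131 -57; -57 52]
K = P̄·Hᵀ·S⁻¹ = [-526/3563 1479/3563; -995/3563 -474/3563]
x' − x̄ = [4635/3563, 5496/3563] = K·y
y = (KᵀK)⁻¹·Kᵀ·(x' − x̄) = [-6, 1]
z = y + H·x̄ = [-6, 1] + [5, -3] = [-1, -2]

z = [-1, -2]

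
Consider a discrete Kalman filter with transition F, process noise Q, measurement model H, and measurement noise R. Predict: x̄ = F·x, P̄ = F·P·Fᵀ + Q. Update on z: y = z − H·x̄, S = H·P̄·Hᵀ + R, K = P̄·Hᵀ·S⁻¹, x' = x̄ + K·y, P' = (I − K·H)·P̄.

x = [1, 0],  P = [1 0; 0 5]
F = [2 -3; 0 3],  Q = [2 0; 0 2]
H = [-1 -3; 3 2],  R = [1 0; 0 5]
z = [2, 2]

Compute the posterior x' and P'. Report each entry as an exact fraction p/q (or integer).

x̄ = F·x = [2, 0]
P̄ = F·P·Fᵀ + Q = [51 -45; -45 47]
y = z − H·x̄ = [4, -4]
S = H·P̄·Hᵀ + R = [205 60; 60 112]
K = P̄·Hᵀ·S⁻¹ = [1407/4840 1575/3872; -2073/4840 -529/3872]
x' = x̄ + K·y = [7433/4840, -5647/4840]
P' = (I − K·H)·P̄ = [18483/19360 -8037/19360; -8037/19360 5443/19360]

x' = [7433/4840, -5647/4840]
P' = [18483/19360 -8037/19360; -8037/19360 5443/19360]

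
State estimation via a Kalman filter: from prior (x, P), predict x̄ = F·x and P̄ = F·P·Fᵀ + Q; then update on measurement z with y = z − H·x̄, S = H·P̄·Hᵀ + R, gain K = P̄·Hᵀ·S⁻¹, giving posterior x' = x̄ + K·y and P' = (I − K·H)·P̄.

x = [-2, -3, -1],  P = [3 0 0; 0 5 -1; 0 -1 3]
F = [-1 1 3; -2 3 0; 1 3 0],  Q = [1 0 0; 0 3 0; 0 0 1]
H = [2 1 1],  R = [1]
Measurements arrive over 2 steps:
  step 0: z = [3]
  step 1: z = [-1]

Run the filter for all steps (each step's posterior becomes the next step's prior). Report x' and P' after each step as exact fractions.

step 0: x̄ = F·x = [-4, -5, -11]
step 0: P̄ = F·P·Fᵀ + Q = [30 12 3; 12 60 39; 3 39 49]
step 0: y = z − H·x̄ = [27]
step 0: S = H·P̄·Hᵀ + R = [368]
step 0: K = P̄·Hᵀ·S⁻¹ = [75/368; 123/368; 47/184]
step 0: x' = x̄ + K·y = [553/368, 1481/368, -755/184]
step 0: P' = (I − K·H)·P̄ = [5415/368 -4809/368 -2973/184; -4809/368 6951/368 1395/184; -2973/184 1395/184 2299/92]
step 1: x̄ = F·x = [-1801/184, 3337/368, 1249/92]
step 1: P̄ = F·P·Fᵀ + Q = [39383/92 58257/184 4041/46; 58257/184 143031/368 16539/92; 4041/46 16539/92 2468/23]
step 1: y = z − H·x̄ = [-1497/368]
step 1: S = H·P̄·Hᵀ + R = [1540695/368]
step 1: K = P̄·Hᵀ·S⁻¹ = [463906/1540695; 29481/102713; 2620/23703]
step 1: x' = x̄ + K·y = [-5655843/513565, 811468/102713, 103712/7901]
step 1: P' = (I − K·H)·P̄ = [74728228/1540695 -4643778/102713 -1220552/23703; -4643778/102713 4495116/102713 370917/7901; -1220552/23703 370917/7901 1330973/23703]

step 0: x' = [553/368, 1481/368, -755/184], P' = [5415/368 -4809/368 -2973/184; -4809/368 6951/368 1395/184; -2973/184 1395/184 2299/92]
step 1: x' = [-5655843/513565, 811468/102713, 103712/7901], P' = [74728228/1540695 -4643778/102713 -1220552/23703; -4643778/102713 4495116/102713 370917/7901; -1220552/23703 370917/7901 1330973/23703]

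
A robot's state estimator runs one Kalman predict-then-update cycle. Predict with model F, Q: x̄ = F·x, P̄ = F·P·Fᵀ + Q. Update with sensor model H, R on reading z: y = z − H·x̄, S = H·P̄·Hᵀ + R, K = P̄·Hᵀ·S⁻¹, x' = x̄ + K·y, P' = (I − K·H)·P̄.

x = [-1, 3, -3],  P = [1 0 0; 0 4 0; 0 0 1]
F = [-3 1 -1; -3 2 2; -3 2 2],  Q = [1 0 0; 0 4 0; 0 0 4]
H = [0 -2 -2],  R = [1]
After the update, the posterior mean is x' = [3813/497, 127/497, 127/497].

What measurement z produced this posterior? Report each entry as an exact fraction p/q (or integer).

x̄ = F·x = [9, 3, 3]
P̄ = F·P·Fᵀ + Q = [15 15 15; 15 33 29; 15 29 33]
S = H·P̄·Hᵀ + R = [497]
K = P̄·Hᵀ·S⁻¹ = [-60/497; -124/497; -124/497]
x' − x̄ = [-660/497, -1364/497, -1364/497] = K·y
y = (KᵀK)⁻¹·Kᵀ·(x' − x̄) = [11]
z = y + H·x̄ = [11] + [-12] = [-1]

z = [-1]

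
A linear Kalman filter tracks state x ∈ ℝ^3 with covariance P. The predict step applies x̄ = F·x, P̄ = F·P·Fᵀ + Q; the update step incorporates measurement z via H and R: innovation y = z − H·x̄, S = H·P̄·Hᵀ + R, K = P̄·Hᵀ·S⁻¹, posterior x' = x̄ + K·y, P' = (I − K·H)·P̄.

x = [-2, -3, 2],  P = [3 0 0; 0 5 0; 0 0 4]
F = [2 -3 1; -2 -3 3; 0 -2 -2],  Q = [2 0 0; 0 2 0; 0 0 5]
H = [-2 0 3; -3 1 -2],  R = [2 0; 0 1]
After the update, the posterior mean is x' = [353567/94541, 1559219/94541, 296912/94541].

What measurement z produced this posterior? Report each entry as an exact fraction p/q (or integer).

z = [2, -1]

x̄ = F·x = [7, 19, 2]
P̄ = F·P·Fᵀ + Q = [63 45 22; 45 95 6; 22 6 41]
S = H·P̄·Hᵀ + R = [359 -50; -50 797]
K = P̄·Hᵀ·S⁻¹ = [-57220/283623 -70492/283623; -59984/283623 -22268/283623; 18621/94541 -15676/94541]
x' − x̄ = [-308220/94541, -237060/94541, 107830/94541] = K·y
y = (KᵀK)⁻¹·Kᵀ·(x' − x̄) = [10, 5]
z = y + H·x̄ = [10, 5] + [-8, -6] = [2, -1]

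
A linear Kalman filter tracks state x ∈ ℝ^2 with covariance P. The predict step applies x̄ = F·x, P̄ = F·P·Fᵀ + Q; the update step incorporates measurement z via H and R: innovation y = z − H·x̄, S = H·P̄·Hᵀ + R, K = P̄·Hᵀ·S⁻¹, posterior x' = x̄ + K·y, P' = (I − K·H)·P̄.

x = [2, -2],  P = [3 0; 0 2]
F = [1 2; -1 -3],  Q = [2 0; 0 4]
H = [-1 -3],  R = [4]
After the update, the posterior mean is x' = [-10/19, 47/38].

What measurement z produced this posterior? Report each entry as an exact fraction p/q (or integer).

x̄ = F·x = [-2, 4]
P̄ = F·P·Fᵀ + Q = [13 -15; -15 25]
S = H·P̄·Hᵀ + R = [152]
K = P̄·Hᵀ·S⁻¹ = [4/19; -15/38]
x' − x̄ = [28/19, -105/38] = K·y
y = (KᵀK)⁻¹·Kᵀ·(x' − x̄) = [7]
z = y + H·x̄ = [7] + [-10] = [-3]

z = [-3]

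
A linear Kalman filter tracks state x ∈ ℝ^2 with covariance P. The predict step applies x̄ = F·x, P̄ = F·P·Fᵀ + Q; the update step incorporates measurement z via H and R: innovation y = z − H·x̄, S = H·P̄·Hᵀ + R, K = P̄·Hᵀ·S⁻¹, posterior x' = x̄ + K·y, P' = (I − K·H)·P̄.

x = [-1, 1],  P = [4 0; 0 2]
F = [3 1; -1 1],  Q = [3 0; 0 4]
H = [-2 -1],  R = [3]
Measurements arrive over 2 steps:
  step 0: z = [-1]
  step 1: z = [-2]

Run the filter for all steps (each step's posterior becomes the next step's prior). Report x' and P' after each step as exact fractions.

step 0: x' = [-58/137, 244/137], P' = [433/137 -650/137; -650/137 1270/137]
step 1: x' = [42/893, 2], P' = [35635/5358 -73/6; -73/6 149/6]

step 0: x̄ = F·x = [-2, 2]
step 0: P̄ = F·P·Fᵀ + Q = [41 -10; -10 10]
step 0: y = z − H·x̄ = [-3]
step 0: S = H·P̄·Hᵀ + R = [137]
step 0: K = P̄·Hᵀ·S⁻¹ = [-72/137; 10/137]
step 0: x' = x̄ + K·y = [-58/137, 244/137]
step 0: P' = (I − K·H)·P̄ = [433/137 -650/137; -650/137 1270/137]
step 1: x̄ = F·x = [70/137, 302/137]
step 1: P̄ = F·P·Fᵀ + Q = [1678/137 -1329/137; -1329/137 3551/137]
step 1: y = z − H·x̄ = [168/137]
step 1: S = H·P̄·Hᵀ + R = [5358/137]
step 1: K = P̄·Hᵀ·S⁻¹ = [-2027/5358; -1/6]
step 1: x' = x̄ + K·y = [42/893, 2]
step 1: P' = (I − K·H)·P̄ = [35635/5358 -73/6; -73/6 149/6]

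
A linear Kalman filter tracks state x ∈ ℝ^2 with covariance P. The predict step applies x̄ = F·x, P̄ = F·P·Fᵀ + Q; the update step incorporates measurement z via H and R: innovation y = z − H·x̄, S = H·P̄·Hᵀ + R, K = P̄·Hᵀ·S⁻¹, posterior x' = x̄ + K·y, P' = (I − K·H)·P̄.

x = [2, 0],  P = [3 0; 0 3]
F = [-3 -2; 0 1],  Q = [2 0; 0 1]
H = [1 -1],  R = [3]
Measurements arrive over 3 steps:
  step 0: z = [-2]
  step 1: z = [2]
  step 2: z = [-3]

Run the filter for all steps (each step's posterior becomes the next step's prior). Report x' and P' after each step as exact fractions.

step 0: x̄ = F·x = [-6, 0]
step 0: P̄ = F·P·Fᵀ + Q = [41 -6; -6 4]
step 0: y = z − H·x̄ = [4]
step 0: S = H·P̄·Hᵀ + R = [60]
step 0: K = P̄·Hᵀ·S⁻¹ = [47/60; -1/6]
step 0: x' = x̄ + K·y = [-43/15, -2/3]
step 0: P' = (I − K·H)·P̄ = [251/60 11/6; 11/6 7/3]
step 1: x̄ = F·x = [149/15, -2/3]
step 1: P̄ = F·P·Fᵀ + Q = [4259/60 -61/6; -61/6 10/3]
step 1: y = z − H·x̄ = [-43/5]
step 1: S = H·P̄·Hᵀ + R = [1953/20]
step 1: K = P̄·Hᵀ·S⁻¹ = [541/651; -30/217]
step 1: x' = x̄ + K·y = [1814/651, 340/651]
step 1: P' = (I − K·H)·P̄ = [2308/651 685/651; 685/651 955/651]
step 2: x̄ = F·x = [-6122/651, 340/651]
step 2: P̄ = F·P·Fᵀ + Q = [34114/651 -3965/651; -3965/651 1606/651]
step 2: y = z − H·x̄ = [1503/217]
step 2: S = H·P̄·Hᵀ + R = [15201/217]
step 2: K = P̄·Hᵀ·S⁻¹ = [4231/5067; -619/5067]
step 2: x' = x̄ + K·y = [-6115/1689, -547/1689]
step 2: P' = (I − K·H)·P̄ = [6013/1689 594/563; 594/563 2401/1689]

step 0: x' = [-43/15, -2/3], P' = [251/60 11/6; 11/6 7/3]
step 1: x' = [1814/651, 340/651], P' = [2308/651 685/651; 685/651 955/651]
step 2: x' = [-6115/1689, -547/1689], P' = [6013/1689 594/563; 594/563 2401/1689]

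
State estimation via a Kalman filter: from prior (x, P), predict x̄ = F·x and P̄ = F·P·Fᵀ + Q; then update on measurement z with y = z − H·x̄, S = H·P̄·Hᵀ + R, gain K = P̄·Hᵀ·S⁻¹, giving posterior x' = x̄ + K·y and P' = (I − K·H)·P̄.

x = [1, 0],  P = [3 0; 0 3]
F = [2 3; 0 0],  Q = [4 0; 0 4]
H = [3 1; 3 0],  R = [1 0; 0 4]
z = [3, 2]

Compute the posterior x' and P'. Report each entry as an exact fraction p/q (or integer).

x' = [2878/3503, 1500/3503]
P' = [860/3503 -2064/3503; -2064/3503 7756/3503]

x̄ = F·x = [2, 0]
P̄ = F·P·Fᵀ + Q = [43 0; 0 4]
y = z − H·x̄ = [-3, -4]
S = H·P̄·Hᵀ + R = [392 387; 387 391]
K = P̄·Hᵀ·S⁻¹ = [516/3503 645/3503; 1564/3503 -1548/3503]
x' = x̄ + K·y = [2878/3503, 1500/3503]
P' = (I − K·H)·P̄ = [860/3503 -2064/3503; -2064/3503 7756/3503]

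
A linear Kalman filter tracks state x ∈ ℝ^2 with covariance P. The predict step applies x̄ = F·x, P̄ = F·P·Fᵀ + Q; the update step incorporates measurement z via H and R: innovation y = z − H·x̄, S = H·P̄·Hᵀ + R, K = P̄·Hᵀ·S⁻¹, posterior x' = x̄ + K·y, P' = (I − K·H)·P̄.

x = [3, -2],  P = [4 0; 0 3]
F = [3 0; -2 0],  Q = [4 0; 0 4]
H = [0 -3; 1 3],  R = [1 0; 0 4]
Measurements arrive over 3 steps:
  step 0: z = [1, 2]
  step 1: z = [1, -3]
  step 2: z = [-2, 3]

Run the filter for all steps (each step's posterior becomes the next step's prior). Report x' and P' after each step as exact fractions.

step 0: x̄ = F·x = [9, -6]
step 0: P̄ = F·P·Fᵀ + Q = [40 -24; -24 20]
step 0: y = z − H·x̄ = [-17, 11]
step 0: S = H·P̄·Hᵀ + R = [181 -108; -108 80]
step 0: K = P̄·Hᵀ·S⁻¹ = [9/11 31/44; -57/176 9/704]
step 0: x' = x̄ + K·y = [125/44, -249/704]
step 0: P' = (I − K·H)·P̄ = [40/11 -3/11; -3/11 19/176]
step 1: x̄ = F·x = [375/44, -125/22]
step 1: P̄ = F·P·Fᵀ + Q = [404/11 -240/11; -240/11 204/11]
step 1: y = z − H·x̄ = [-353/22, 243/44]
step 1: S = H·P̄·Hᵀ + R = [1847/11 -1116/11; -1116/11 844/11]
step 1: K = P̄·Hᵀ·S⁻¹ = [5796/7123 4997/7123; -2304/7123 93/7123]
step 1: x' = x̄ + K·y = [-4695/7123, -11957/28492]
step 1: P' = (I − K·H)·P̄ = [25784/7123 -1932/7123; -1932/7123 768/7123]
step 2: x̄ = F·x = [-14085/7123, 9390/7123]
step 2: P̄ = F·P·Fᵀ + Q = [260548/7123 -154704/7123; -154704/7123 131628/7123]
step 2: y = z − H·x̄ = [13924/7123, 7284/7123]
step 2: S = H·P̄·Hᵀ + R = [1191775/7123 -720540/7123; -720540/7123 545468/7123]
step 2: K = P̄·Hᵀ·S⁻¹ = [3737268/4594175 644453/918835; -1485936/4594175 12009/918835]
step 2: x' = x̄ + K·y = [1516179/4594175, 3213042/4594175]
step 2: P' = (I − K·H)·P̄ = [16626328/4594175 -1245756/4594175; -1245756/4594175 495312/4594175]

step 0: x' = [125/44, -249/704], P' = [40/11 -3/11; -3/11 19/176]
step 1: x' = [-4695/7123, -11957/28492], P' = [25784/7123 -1932/7123; -1932/7123 768/7123]
step 2: x' = [1516179/4594175, 3213042/4594175], P' = [16626328/4594175 -1245756/4594175; -1245756/4594175 495312/4594175]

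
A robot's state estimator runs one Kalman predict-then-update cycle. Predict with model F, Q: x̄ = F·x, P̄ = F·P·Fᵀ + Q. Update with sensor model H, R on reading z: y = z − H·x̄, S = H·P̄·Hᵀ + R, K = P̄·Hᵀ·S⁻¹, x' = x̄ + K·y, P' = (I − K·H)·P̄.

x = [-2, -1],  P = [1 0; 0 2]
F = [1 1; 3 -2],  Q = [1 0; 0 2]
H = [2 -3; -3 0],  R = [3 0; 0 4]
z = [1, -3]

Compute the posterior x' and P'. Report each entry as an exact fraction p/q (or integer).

x' = [3539/6991, -567/6991]
P' = [2748/6991 1788/6991; 1788/6991 3453/6991]

x̄ = F·x = [-3, -4]
P̄ = F·P·Fᵀ + Q = [4 -1; -1 19]
y = z − H·x̄ = [-5, -12]
S = H·P̄·Hᵀ + R = [202 -33; -33 40]
K = P̄·Hᵀ·S⁻¹ = [44/6991 -2061/6991; -2261/6991 -1341/6991]
x' = x̄ + K·y = [3539/6991, -567/6991]
P' = (I − K·H)·P̄ = [2748/6991 1788/6991; 1788/6991 3453/6991]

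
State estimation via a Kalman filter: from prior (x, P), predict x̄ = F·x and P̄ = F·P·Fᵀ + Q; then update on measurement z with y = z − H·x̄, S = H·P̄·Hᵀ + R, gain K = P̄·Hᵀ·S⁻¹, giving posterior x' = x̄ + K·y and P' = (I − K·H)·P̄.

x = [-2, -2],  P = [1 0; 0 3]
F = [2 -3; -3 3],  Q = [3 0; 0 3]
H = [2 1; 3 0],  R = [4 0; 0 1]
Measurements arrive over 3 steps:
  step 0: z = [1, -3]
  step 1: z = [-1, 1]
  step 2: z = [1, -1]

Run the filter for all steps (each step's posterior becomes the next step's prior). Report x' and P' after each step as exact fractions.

step 0: x' = [-842/851, 2511/851], P' = [373/3404 -303/1702; -303/1702 2409/851]
step 1: x' = [412191/1603000, -231027/801500], P' = [1051399/9618000 -274901/1603000; -274901/1603000 2132397/801500]
step 2: x' = [-3945802757/12870680192, 5993213397/6435340096], P' = [2813041297/25741360384 -2203132641/12870680192; -2203132641/12870680192 17102663985/6435340096]

step 0: x̄ = F·x = [2, 0]
step 0: P̄ = F·P·Fᵀ + Q = [34 -33; -33 39]
step 0: y = z − H·x̄ = [-3, -9]
step 0: S = H·P̄·Hᵀ + R = [47 105; 105 307]
step 0: K = P̄·Hᵀ·S⁻¹ = [35/3404 1119/3404; 1053/1702 -909/1702]
step 0: x' = x̄ + K·y = [-842/851, 2511/851]
step 0: P' = (I − K·H)·P̄ = [373/3404 -303/1702; -303/1702 2409/851]
step 1: x̄ = F·x = [-9217/851, 10059/851]
step 1: P̄ = F·P·Fᵀ + Q = [26425/851 -24513/851; -24513/851 111201/3404]
step 1: y = z − H·x̄ = [7524/851, 28502/851]
step 1: S = H·P̄·Hᵀ + R = [155409/3404 85011/851; 85011/851 238676/851]
step 1: K = P̄·Hᵀ·S⁻¹ = [28337/2404500 1051399/3206000; 232187/400750 -824703/1603000]
step 1: x' = x̄ + K·y = [412191/1603000, -231027/801500]
step 1: P' = (I − K·H)·P̄ = [1051399/9618000 -274901/1603000; -274901/1603000 2132397/801500]
step 2: x̄ = F·x = [39474/28625, -524547/320600]
step 2: P̄ = F·P·Fᵀ + Q = [2528137/85875 -311129/11450; -311129/11450 3977397/128240]
step 2: y = z − H·x̄ = [-195353/1603000, -147047/28625]
step 2: S = H·P̄·Hᵀ + R = [423988711/9618000 5445613/57250; 5445613/57250 7613036/28625]
step 2: K = P̄·Hᵀ·S⁻¹ = [38119291/3217670048 8439123891/25741360384; 931220709/1608835024 -6609397923/12870680192]
step 2: x' = x̄ + K·y = [-3945802757/12870680192, 5993213397/6435340096]
step 2: P' = (I − K·H)·P̄ = [2813041297/25741360384 -2203132641/12870680192; -2203132641/12870680192 17102663985/6435340096]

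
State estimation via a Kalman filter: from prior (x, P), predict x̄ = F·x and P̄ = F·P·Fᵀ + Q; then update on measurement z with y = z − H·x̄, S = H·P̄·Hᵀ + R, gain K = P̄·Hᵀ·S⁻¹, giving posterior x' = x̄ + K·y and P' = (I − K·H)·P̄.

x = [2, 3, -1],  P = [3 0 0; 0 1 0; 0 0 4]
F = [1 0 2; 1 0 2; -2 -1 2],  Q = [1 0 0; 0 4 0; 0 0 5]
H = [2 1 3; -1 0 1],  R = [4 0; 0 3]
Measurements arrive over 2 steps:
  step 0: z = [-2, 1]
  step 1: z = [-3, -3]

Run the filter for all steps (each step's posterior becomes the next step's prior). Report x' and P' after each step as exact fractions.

step 0: x̄ = F·x = [0, 0, -9]
step 0: P̄ = F·P·Fᵀ + Q = [20 19 10; 19 23 10; 10 10 34]
step 0: y = z − H·x̄ = [25, 10]
step 0: S = H·P̄·Hᵀ + R = [669 43; 43 37]
step 0: K = P̄·Hᵀ·S⁻¹ = [3723/22904 -10517/22904; 1877/11452 -4967/11452; 963/5726 2595/5726]
step 0: x' = x̄ + K·y = [-12095/22904, -2745/11452, -1509/5726]
step 0: P' = (I − K·H)·P̄ = [21563/22904 865/11452 -2497/5726; 865/11452 23943/5726 -3509/2863; -2497/5726 -3509/2863 2644/2863]
step 1: x̄ = F·x = [-24167/22904, -24167/22904, 2201/2863]
step 1: P̄ = F·P·Fᵀ + Q = [89123/22904 66219/22904 14484/2863; 66219/22904 157835/22904 14484/2863; 14484/2863 14484/2863 72533/2863]
step 1: y = z − H·x̄ = [-7005/3272, -110487/22904]
step 1: S = H·P̄·Hᵀ + R = [1168413/3272 213761/3272; 213761/3272 506355/22904]
step 1: K = P̄·Hᵀ·S⁻¹ = [11342033/83060944 -29128957/83060944; 678651/5191309 -1496420/5191309; 7915507/41530472 14697657/41530472]
step 1: x' = x̄ + K·y = [14296207/41530472, 288113/5191309, -27959491/20765236]
step 1: P' = (I − K·H)·P̄ = [64024133/83060944 -786995/5191309 -11681369/41530472; -786995/5191309 20117359/5191309 -5276255/5191309; -11681369/41530472 -5276255/5191309 16205801/20765236]

step 0: x' = [-12095/22904, -2745/11452, -1509/5726], P' = [21563/22904 865/11452 -2497/5726; 865/11452 23943/5726 -3509/2863; -2497/5726 -3509/2863 2644/2863]
step 1: x' = [14296207/41530472, 288113/5191309, -27959491/20765236], P' = [64024133/83060944 -786995/5191309 -11681369/41530472; -786995/5191309 20117359/5191309 -5276255/5191309; -11681369/41530472 -5276255/5191309 16205801/20765236]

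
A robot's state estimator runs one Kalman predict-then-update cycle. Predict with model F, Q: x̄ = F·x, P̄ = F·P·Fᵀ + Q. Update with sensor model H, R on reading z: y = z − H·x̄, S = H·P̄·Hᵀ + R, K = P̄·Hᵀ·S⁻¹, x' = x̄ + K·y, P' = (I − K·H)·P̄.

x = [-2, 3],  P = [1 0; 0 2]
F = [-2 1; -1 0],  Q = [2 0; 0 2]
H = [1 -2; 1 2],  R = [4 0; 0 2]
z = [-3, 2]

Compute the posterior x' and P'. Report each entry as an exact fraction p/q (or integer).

x' = [23/29, 28/29]
P' = [34/29 -4/29; -4/29 9/29]

x̄ = F·x = [7, 2]
P̄ = F·P·Fᵀ + Q = [8 2; 2 3]
y = z − H·x̄ = [-6, -9]
S = H·P̄·Hᵀ + R = [16 -4; -4 30]
K = P̄·Hᵀ·S⁻¹ = [21/58 13/29; -11/58 7/29]
x' = x̄ + K·y = [23/29, 28/29]
P' = (I − K·H)·P̄ = [34/29 -4/29; -4/29 9/29]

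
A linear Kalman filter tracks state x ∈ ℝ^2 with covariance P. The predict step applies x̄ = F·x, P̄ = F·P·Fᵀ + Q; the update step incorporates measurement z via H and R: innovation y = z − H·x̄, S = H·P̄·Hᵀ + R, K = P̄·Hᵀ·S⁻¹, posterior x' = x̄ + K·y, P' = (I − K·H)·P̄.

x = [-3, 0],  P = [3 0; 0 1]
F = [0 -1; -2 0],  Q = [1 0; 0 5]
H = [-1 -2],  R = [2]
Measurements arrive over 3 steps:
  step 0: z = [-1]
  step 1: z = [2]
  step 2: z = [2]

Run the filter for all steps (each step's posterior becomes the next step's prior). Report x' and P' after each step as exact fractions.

step 0: x' = [-11/36, 29/36], P' = [35/18 -17/18; -17/18 17/18]
step 1: x' = [-203/285, -169/285], P' = [178/95 -278/285; -278/285 281/285]
step 2: x' = [113/138, -2317/1794], P' = [1447/759 -755/759; -755/759 9832/9867]

step 0: x̄ = F·x = [0, 6]
step 0: P̄ = F·P·Fᵀ + Q = [2 0; 0 17]
step 0: y = z − H·x̄ = [11]
step 0: S = H·P̄·Hᵀ + R = [72]
step 0: K = P̄·Hᵀ·S⁻¹ = [-1/36; -17/36]
step 0: x' = x̄ + K·y = [-11/36, 29/36]
step 0: P' = (I − K·H)·P̄ = [35/18 -17/18; -17/18 17/18]
step 1: x̄ = F·x = [-29/36, 11/18]
step 1: P̄ = F·P·Fᵀ + Q = [35/18 -17/9; -17/9 115/9]
step 1: y = z − H·x̄ = [29/12]
step 1: S = H·P̄·Hᵀ + R = [95/2]
step 1: K = P̄·Hᵀ·S⁻¹ = [11/285; -142/285]
step 1: x' = x̄ + K·y = [-203/285, -169/285]
step 1: P' = (I − K·H)·P̄ = [178/95 -278/285; -278/285 281/285]
step 2: x̄ = F·x = [169/285, 406/285]
step 2: P̄ = F·P·Fᵀ + Q = [566/285 -556/285; -556/285 1187/95]
step 2: y = z − H·x̄ = [517/95]
step 2: S = H·P̄·Hᵀ + R = [13156/285]
step 2: K = P̄·Hᵀ·S⁻¹ = [21/506; -3283/6578]
step 2: x' = x̄ + K·y = [113/138, -2317/1794]
step 2: P' = (I − K·H)·P̄ = [1447/759 -755/759; -755/759 9832/9867]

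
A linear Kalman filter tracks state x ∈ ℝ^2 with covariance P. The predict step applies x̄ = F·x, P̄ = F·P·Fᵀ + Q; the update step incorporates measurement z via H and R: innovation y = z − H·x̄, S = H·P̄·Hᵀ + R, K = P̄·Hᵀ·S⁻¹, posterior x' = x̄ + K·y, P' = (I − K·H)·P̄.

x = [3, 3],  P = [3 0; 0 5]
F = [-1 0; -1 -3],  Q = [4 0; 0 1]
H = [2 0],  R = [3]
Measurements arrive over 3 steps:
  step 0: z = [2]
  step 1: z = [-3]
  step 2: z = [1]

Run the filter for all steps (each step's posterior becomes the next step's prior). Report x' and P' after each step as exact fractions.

step 0: x' = [19/31, -324/31], P' = [21/31 9/31; 9/31 1483/31]
step 1: x' = [-927/673, 20519/673], P' = [435/673 144/673; 144/673 291763/673]
step 2: x' = [9035/14527, -1311768/14527], P' = [9381/14527 2601/14527; 2601/14527 56718589/14527]

step 0: x̄ = F·x = [-3, -12]
step 0: P̄ = F·P·Fᵀ + Q = [7 3; 3 49]
step 0: y = z − H·x̄ = [8]
step 0: S = H·P̄·Hᵀ + R = [31]
step 0: K = P̄·Hᵀ·S⁻¹ = [14/31; 6/31]
step 0: x' = x̄ + K·y = [19/31, -324/31]
step 0: P' = (I − K·H)·P̄ = [21/31 9/31; 9/31 1483/31]
step 1: x̄ = F·x = [-19/31, 953/31]
step 1: P̄ = F·P·Fᵀ + Q = [145/31 48/31; 48/31 13453/31]
step 1: y = z − H·x̄ = [-55/31]
step 1: S = H·P̄·Hᵀ + R = [673/31]
step 1: K = P̄·Hᵀ·S⁻¹ = [290/673; 96/673]
step 1: x' = x̄ + K·y = [-927/673, 20519/673]
step 1: P' = (I − K·H)·P̄ = [435/673 144/673; 144/673 291763/673]
step 2: x̄ = F·x = [927/673, -60630/673]
step 2: P̄ = F·P·Fᵀ + Q = [3127/673 867/673; 867/673 2627839/673]
step 2: y = z − H·x̄ = [-1181/673]
step 2: S = H·P̄·Hᵀ + R = [14527/673]
step 2: K = P̄·Hᵀ·S⁻¹ = [6254/14527; 1734/14527]
step 2: x' = x̄ + K·y = [9035/14527, -1311768/14527]
step 2: P' = (I − K·H)·P̄ = [9381/14527 2601/14527; 2601/14527 56718589/14527]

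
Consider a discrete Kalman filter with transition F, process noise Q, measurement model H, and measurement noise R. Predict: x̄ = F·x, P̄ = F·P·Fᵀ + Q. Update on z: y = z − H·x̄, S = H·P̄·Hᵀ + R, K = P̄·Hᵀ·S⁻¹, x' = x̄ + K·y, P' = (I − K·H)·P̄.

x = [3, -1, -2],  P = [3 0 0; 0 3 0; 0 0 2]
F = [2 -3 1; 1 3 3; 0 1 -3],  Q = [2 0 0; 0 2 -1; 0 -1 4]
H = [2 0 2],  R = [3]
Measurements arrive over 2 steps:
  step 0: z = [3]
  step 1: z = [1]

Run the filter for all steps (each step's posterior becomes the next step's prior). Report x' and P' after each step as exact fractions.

step 0: x' = [-91/155, 24/31, 71/31], P' = [3529/155 95/31 -689/31; 95/31 1050/31 -110/31; -689/31 -110/31 695/31]
step 1: x' = [293221/92563, 268860/92563, -248149/92563], P' = [16216963/92563 -12374173/92563 -16178047/92563; -12374173/92563 10497040/92563 12323446/92563; -16178047/92563 12323446/92563 16208437/92563]

step 0: x̄ = F·x = [7, -6, 5]
step 0: P̄ = F·P·Fᵀ + Q = [43 -15 -15; -15 50 -10; -15 -10 25]
step 0: y = z − H·x̄ = [-21]
step 0: S = H·P̄·Hᵀ + R = [155]
step 0: K = P̄·Hᵀ·S⁻¹ = [56/155; -10/31; 4/31]
step 0: x' = x̄ + K·y = [-91/155, 24/31, 71/31]
step 0: P' = (I − K·H)·P̄ = [3529/155 95/31 -689/31; 95/31 1050/31 -110/31; -689/31 -110/31 695/31]
step 1: x̄ = F·x = [-187/155, 1334/155, -189/31]
step 1: P̄ = F·P·Fᵀ + Q = [48971/155 -49157/155 -2011/31; -49157/155 54644/155 -314/31; -2011/31 -314/31 8089/31]
step 1: y = z − H·x̄ = [2419/155]
step 1: S = H·P̄·Hᵀ + R = [277689/155]
step 1: K = P̄·Hᵀ·S⁻¹ = [25944/92563; -33818/92563; 20260/92563]
step 1: x' = x̄ + K·y = [293221/92563, 268860/92563, -248149/92563]
step 1: P' = (I − K·H)·P̄ = [16216963/92563 -12374173/92563 -16178047/92563; -12374173/92563 10497040/92563 12323446/92563; -16178047/92563 12323446/92563 16208437/92563]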